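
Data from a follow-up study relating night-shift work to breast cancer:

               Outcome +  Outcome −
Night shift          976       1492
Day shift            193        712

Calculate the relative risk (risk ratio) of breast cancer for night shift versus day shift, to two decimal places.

1.85

Cells: a = 976, b = 1492, c = 193, d = 712.
Risk in exposed = 976/2468 = 0.39546; risk in unexposed = 193/905 = 0.21326.
RR = 0.39546 / 0.21326 = 1.85437
The risk among the exposed is 1.85 times that among the unexposed.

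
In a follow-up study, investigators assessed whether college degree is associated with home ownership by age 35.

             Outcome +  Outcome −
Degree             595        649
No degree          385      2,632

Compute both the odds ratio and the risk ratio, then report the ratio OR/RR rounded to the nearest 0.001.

1.672

Cells: a = 595, b = 649, c = 385, d = 2632.
OR = (595·2632)/(649·385) = 1566040/249865 = 6.26754
Risk in exposed = 595/1244 = 0.47830; risk in unexposed = 385/3017 = 0.12761; RR = 3.74810
OR/RR = 6.26754 / 3.74810 = 1.67219
The outcome is not rare, so the OR lies further from 1 than the RR.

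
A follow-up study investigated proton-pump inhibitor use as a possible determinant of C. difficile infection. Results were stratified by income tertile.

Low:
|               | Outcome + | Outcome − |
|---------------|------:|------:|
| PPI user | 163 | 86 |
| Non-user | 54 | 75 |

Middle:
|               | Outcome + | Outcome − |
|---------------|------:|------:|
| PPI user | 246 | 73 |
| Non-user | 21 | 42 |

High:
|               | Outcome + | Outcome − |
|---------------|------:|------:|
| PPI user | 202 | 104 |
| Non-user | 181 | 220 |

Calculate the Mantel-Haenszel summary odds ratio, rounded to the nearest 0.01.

OR_MH = Σ(aᵢdᵢ/nᵢ) / Σ(bᵢcᵢ/nᵢ), where nᵢ is the stratum total.
Stratum 1 (Low): n = 378; a·d/n = 163·75/378 = 32.3413; b·c/n = 86·54/378 = 12.2857
Stratum 2 (Middle): n = 382; a·d/n = 246·42/382 = 27.0471; b·c/n = 73·21/382 = 4.0131
Stratum 3 (High): n = 707; a·d/n = 202·220/707 = 62.8571; b·c/n = 104·181/707 = 26.6252
OR_MH = (32.3413 + 27.0471 + 62.8571) / (12.2857 + 4.0131 + 26.6252) = 122.2455 / 42.9240 = 2.84795

2.85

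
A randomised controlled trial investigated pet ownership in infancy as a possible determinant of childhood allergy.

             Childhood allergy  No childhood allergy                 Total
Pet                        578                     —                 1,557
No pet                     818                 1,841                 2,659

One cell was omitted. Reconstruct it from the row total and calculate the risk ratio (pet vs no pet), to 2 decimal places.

The missing cell is in the exposed row: 1557 − 578 = 979.
So a = 578, b = 979, c = 818, d = 1841.
RR = [a/(a+b)] / [c/(c+d)] = (578/1557) / (818/2659) = 0.37123/0.30763 = 1.20671

1.21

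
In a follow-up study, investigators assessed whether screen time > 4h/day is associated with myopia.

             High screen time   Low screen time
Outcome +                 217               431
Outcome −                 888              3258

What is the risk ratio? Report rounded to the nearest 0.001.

Reading the table with exposure as columns: a = 217 (High screen time, case), b = 888 (High screen time, non-case), c = 431 (Low screen time, case), d = 3258.
Risk in exposed = 217/1105 = 0.19638; risk in unexposed = 431/3689 = 0.11683.
RR = 0.19638 / 0.11683 = 1.68085
The risk among the exposed is 1.68 times that among the unexposed.

1.681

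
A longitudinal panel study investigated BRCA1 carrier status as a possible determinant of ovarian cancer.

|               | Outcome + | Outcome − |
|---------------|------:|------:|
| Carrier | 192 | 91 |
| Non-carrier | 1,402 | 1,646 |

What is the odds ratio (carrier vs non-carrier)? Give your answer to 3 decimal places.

Cells: a = 192, b = 91, c = 1402, d = 1646.
OR = (a·d)/(b·c) = (192 × 1646) / (91 × 1402) = 316032 / 127582 = 2.47709
The odds of ovarian cancer are about 2.48 times as high in the carrier group.

2.477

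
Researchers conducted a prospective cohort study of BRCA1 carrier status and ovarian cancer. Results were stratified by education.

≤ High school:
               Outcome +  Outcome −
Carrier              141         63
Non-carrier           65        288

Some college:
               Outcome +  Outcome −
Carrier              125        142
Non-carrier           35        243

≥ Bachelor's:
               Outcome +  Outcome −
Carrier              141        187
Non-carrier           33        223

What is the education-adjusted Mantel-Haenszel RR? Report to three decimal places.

RR_MH = Σ(aᵢ·n₀ᵢ/nᵢ) / Σ(cᵢ·n₁ᵢ/nᵢ), with n₁ᵢ = aᵢ+bᵢ (exposed), n₀ᵢ = cᵢ+dᵢ (unexposed), nᵢ = n₁ᵢ+n₀ᵢ.
Stratum 1 (≤ High school): n₁ = 204, n₀ = 353, n = 557; a·n₀/n = 141·353/557 = 89.3591; c·n₁/n = 65·204/557 = 23.8061
Stratum 2 (Some college): n₁ = 267, n₀ = 278, n = 545; a·n₀/n = 125·278/545 = 63.7615; c·n₁/n = 35·267/545 = 17.1468
Stratum 3 (≥ Bachelor's): n₁ = 328, n₀ = 256, n = 584; a·n₀/n = 141·256/584 = 61.8082; c·n₁/n = 33·328/584 = 18.5342
RR_MH = (89.3591 + 63.7615 + 61.8082) / (23.8061 + 17.1468 + 18.5342) = 214.9288 / 59.4871 = 3.61303

3.613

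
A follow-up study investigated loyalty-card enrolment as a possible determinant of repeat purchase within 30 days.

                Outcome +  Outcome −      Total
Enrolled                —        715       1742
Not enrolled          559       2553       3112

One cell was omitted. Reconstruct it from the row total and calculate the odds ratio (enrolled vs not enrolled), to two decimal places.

The missing cell is in the exposed row: 1742 − 715 = 1027.
So a = 1027, b = 715, c = 559, d = 2553.
OR = (a·d)/(b·c) = (1027 × 2553) / (715 × 559) = 2621931 / 399685 = 6.55999

6.56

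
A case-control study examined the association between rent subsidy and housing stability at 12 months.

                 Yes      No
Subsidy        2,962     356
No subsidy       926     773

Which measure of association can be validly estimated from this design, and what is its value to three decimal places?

Cells: a = 2962, b = 356, c = 926, d = 773.
This is a case-control study: participants were sampled on outcome status, so risks in the source population cannot be estimated directly — relative risk is not valid here. The odds ratio is the appropriate measure.
OR = (a·d)/(b·c) = (2962 × 773) / (356 × 926) = 2289626 / 329656 = 6.94550

6.946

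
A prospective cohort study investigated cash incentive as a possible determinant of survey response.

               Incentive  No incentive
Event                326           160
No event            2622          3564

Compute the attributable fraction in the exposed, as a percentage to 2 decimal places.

Reading the table with exposure as columns: a = 326 (Incentive, case), b = 2622 (Incentive, non-case), c = 160 (No incentive, case), d = 3564.
Risk in exposed = 326/2948 = 0.11058; risk in unexposed = 160/3724 = 0.04296.
RR = 0.11058/0.04296 = 2.57383
AR% = (RR − 1)/RR × 100 = (2.57383 − 1)/2.57383 × 100 = 61.1474%

61.15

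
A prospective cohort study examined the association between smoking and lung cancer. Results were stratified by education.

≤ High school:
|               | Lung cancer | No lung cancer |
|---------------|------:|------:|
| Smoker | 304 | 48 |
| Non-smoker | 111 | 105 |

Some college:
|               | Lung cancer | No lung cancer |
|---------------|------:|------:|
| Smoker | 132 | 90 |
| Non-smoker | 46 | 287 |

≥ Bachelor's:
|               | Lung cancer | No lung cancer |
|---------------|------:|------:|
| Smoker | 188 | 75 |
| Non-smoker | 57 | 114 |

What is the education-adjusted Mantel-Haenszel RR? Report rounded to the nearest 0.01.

RR_MH = Σ(aᵢ·n₀ᵢ/nᵢ) / Σ(cᵢ·n₁ᵢ/nᵢ), with n₁ᵢ = aᵢ+bᵢ (exposed), n₀ᵢ = cᵢ+dᵢ (unexposed), nᵢ = n₁ᵢ+n₀ᵢ.
Stratum 1 (≤ High school): n₁ = 352, n₀ = 216, n = 568; a·n₀/n = 304·216/568 = 115.6056; c·n₁/n = 111·352/568 = 68.7887
Stratum 2 (Some college): n₁ = 222, n₀ = 333, n = 555; a·n₀/n = 132·333/555 = 79.2000; c·n₁/n = 46·222/555 = 18.4000
Stratum 3 (≥ Bachelor's): n₁ = 263, n₀ = 171, n = 434; a·n₀/n = 188·171/434 = 74.0737; c·n₁/n = 57·263/434 = 34.5415
RR_MH = (115.6056 + 79.2000 + 74.0737) / (68.7887 + 18.4000 + 34.5415) = 268.8794 / 121.7302 = 2.20881

2.21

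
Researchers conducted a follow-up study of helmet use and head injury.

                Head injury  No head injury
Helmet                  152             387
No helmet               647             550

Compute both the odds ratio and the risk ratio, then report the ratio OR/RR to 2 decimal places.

0.64

Cells: a = 152, b = 387, c = 647, d = 550.
OR = (152·550)/(387·647) = 83600/250389 = 0.33388
Risk in exposed = 152/539 = 0.28200; risk in unexposed = 647/1197 = 0.54052; RR = 0.52173
OR/RR = 0.33388 / 0.52173 = 0.63995
The outcome is not rare, so the OR lies further from 1 than the RR.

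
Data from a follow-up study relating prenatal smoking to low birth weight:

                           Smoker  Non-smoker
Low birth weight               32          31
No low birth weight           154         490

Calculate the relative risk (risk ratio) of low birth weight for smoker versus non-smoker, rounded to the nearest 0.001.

Reading the table with exposure as columns: a = 32 (Smoker, case), b = 154 (Smoker, non-case), c = 31 (Non-smoker, case), d = 490.
Risk in exposed = 32/186 = 0.17204; risk in unexposed = 31/521 = 0.05950.
RR = 0.17204 / 0.05950 = 2.89143
The risk among the exposed is 2.89 times that among the unexposed.

2.891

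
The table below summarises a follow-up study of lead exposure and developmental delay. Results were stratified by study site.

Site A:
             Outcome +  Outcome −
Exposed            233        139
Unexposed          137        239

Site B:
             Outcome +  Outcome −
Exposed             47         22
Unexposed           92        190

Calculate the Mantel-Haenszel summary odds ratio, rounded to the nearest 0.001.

3.199

OR_MH = Σ(aᵢdᵢ/nᵢ) / Σ(bᵢcᵢ/nᵢ), where nᵢ is the stratum total.
Stratum 1 (Site A): n = 748; a·d/n = 233·239/748 = 74.4479; b·c/n = 139·137/748 = 25.4586
Stratum 2 (Site B): n = 351; a·d/n = 47·190/351 = 25.4416; b·c/n = 22·92/351 = 5.7664
OR_MH = (74.4479 + 25.4416) / (25.4586 + 5.7664) = 99.8895 / 31.2249 = 3.19903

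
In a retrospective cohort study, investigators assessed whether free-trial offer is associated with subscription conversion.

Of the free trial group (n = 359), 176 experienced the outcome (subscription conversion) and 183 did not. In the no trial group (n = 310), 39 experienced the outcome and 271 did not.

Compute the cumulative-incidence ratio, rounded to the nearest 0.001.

From the description: a = 176, b = 183, c = 39, d = 271.
Risk in exposed = 176/359 = 0.49025; risk in unexposed = 39/310 = 0.12581.
RR = 0.49025 / 0.12581 = 3.89686
The risk among the exposed is 3.90 times that among the unexposed.

3.897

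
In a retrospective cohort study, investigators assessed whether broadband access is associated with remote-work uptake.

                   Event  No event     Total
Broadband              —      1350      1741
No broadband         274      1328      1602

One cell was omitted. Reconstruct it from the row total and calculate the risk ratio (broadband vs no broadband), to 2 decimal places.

The missing cell is in the exposed row: 1741 − 1350 = 391.
So a = 391, b = 1350, c = 274, d = 1328.
RR = [a/(a+b)] / [c/(c+d)] = (391/1741) / (274/1602) = 0.22458/0.17104 = 1.31308

1.31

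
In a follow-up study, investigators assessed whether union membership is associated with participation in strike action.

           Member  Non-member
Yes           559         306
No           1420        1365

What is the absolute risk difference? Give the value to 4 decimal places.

0.0993

Reading the table with exposure as columns: a = 559 (Member, case), b = 1420 (Member, non-case), c = 306 (Non-member, case), d = 1365.
Risk in exposed = 559/1979 = 0.282466; risk in unexposed = 306/1671 = 0.183124.
Risk difference = 0.282466 − 0.183124 = 0.099342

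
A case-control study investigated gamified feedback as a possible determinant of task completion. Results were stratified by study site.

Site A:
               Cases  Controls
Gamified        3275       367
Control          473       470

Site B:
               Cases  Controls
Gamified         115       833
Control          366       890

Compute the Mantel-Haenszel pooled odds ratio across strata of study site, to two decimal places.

OR_MH = Σ(aᵢdᵢ/nᵢ) / Σ(bᵢcᵢ/nᵢ), where nᵢ is the stratum total.
Stratum 1 (Site A): n = 4585; a·d/n = 3275·470/4585 = 335.7143; b·c/n = 367·473/4585 = 37.8606
Stratum 2 (Site B): n = 2204; a·d/n = 115·890/2204 = 46.4383; b·c/n = 833·366/2204 = 138.3294
OR_MH = (335.7143 + 46.4383) / (37.8606 + 138.3294) = 382.1526 / 176.1900 = 2.16898

2.17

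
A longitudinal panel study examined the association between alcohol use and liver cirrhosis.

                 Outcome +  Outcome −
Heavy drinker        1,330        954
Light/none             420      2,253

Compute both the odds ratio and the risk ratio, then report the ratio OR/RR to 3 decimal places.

Cells: a = 1330, b = 954, c = 420, d = 2253.
OR = (1330·2253)/(954·420) = 2996490/400680 = 7.47851
Risk in exposed = 1330/2284 = 0.58231; risk in unexposed = 420/2673 = 0.15713; RR = 3.70600
OR/RR = 7.47851 / 3.70600 = 2.01795
The outcome is not rare, so the OR lies further from 1 than the RR.

2.018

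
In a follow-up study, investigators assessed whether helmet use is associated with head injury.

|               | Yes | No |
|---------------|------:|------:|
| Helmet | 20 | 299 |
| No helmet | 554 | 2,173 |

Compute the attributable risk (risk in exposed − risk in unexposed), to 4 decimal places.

-0.1405

Cells: a = 20, b = 299, c = 554, d = 2173.
Risk in exposed = 20/319 = 0.062696; risk in unexposed = 554/2727 = 0.203154.
Risk difference = 0.062696 − 0.203154 = -0.140458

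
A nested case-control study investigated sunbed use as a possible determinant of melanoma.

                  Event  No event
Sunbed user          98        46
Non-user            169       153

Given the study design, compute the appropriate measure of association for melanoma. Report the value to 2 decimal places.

Cells: a = 98, b = 46, c = 169, d = 153.
This is a nested case-control study: participants were sampled on outcome status, so risks in the source population cannot be estimated directly — relative risk is not valid here. The odds ratio is the appropriate measure.
OR = (a·d)/(b·c) = (98 × 153) / (46 × 169) = 14994 / 7774 = 1.92874

1.93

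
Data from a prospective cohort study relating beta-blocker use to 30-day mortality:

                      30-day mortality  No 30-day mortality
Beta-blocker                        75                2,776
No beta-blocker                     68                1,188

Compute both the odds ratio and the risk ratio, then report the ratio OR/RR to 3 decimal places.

0.971

Cells: a = 75, b = 2776, c = 68, d = 1188.
OR = (75·1188)/(2776·68) = 89100/188768 = 0.47201
Risk in exposed = 75/2851 = 0.02631; risk in unexposed = 68/1256 = 0.05414; RR = 0.48590
OR/RR = 0.47201 / 0.48590 = 0.97141
The outcome is rare in both groups, so OR ≈ RR (ratio near 1).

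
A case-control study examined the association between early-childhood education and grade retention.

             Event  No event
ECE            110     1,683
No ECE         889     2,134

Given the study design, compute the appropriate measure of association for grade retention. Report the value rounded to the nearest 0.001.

Cells: a = 110, b = 1683, c = 889, d = 2134.
This is a case-control study: participants were sampled on outcome status, so risks in the source population cannot be estimated directly — relative risk is not valid here. The odds ratio is the appropriate measure.
OR = (a·d)/(b·c) = (110 × 2134) / (1683 × 889) = 234740 / 1496187 = 0.15689

0.157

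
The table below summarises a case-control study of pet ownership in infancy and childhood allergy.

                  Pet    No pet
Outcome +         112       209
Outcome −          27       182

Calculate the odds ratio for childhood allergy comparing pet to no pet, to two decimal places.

Reading the table with exposure as columns: a = 112 (Pet, case), b = 27 (Pet, non-case), c = 209 (No pet, case), d = 182.
OR = (a·d)/(b·c) = (112 × 182) / (27 × 209) = 20384 / 5643 = 3.61226
The odds of childhood allergy are about 3.61 times as high in the pet group.

3.61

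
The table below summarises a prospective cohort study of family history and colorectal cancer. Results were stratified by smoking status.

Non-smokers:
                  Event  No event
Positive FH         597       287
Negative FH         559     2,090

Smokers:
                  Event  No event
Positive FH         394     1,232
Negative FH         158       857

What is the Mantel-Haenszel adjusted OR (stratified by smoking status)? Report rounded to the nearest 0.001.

OR_MH = Σ(aᵢdᵢ/nᵢ) / Σ(bᵢcᵢ/nᵢ), where nᵢ is the stratum total.
Stratum 1 (Non-smokers): n = 3533; a·d/n = 597·2090/3533 = 353.1644; b·c/n = 287·559/3533 = 45.4098
Stratum 2 (Smokers): n = 2641; a·d/n = 394·857/2641 = 127.8523; b·c/n = 1232·158/2641 = 73.7054
OR_MH = (353.1644 + 127.8523) / (45.4098 + 73.7054) = 481.0168 / 119.1153 = 4.03825

4.038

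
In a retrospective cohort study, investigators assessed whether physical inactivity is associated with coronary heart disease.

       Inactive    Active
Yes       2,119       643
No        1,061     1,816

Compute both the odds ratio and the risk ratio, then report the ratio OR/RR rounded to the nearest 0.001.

2.213

Reading the table with exposure as columns: a = 2119 (Inactive, case), b = 1061 (Inactive, non-case), c = 643 (Active, case), d = 1816.
OR = (2119·1816)/(1061·643) = 3848104/682223 = 5.64054
Risk in exposed = 2119/3180 = 0.66635; risk in unexposed = 643/2459 = 0.26149; RR = 2.54830
OR/RR = 5.64054 / 2.54830 = 2.21345
The outcome is not rare, so the OR lies further from 1 than the RR.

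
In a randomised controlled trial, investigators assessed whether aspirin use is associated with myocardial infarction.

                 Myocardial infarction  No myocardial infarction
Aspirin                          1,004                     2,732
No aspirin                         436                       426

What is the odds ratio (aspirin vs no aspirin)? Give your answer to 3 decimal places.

0.359

Cells: a = 1004, b = 2732, c = 436, d = 426.
OR = (a·d)/(b·c) = (1004 × 426) / (2732 × 436) = 427704 / 1191152 = 0.35907
Exposure is associated with lower odds of myocardial infarction (OR = 0.36 < 1).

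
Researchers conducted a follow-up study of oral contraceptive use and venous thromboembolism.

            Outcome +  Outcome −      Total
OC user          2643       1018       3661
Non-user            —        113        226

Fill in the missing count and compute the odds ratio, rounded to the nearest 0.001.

The missing cell is in the unexposed row: 226 − 113 = 113.
So a = 2643, b = 1018, c = 113, d = 113.
OR = (a·d)/(b·c) = (2643 × 113) / (1018 × 113) = 298659 / 115034 = 2.59627

2.596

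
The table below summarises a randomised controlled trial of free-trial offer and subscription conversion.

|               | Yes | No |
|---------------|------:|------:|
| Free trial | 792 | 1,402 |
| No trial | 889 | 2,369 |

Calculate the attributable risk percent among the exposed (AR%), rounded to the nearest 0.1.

Cells: a = 792, b = 1402, c = 889, d = 2369.
Risk in exposed = 792/2194 = 0.36098; risk in unexposed = 889/3258 = 0.27287.
RR = 0.36098/0.27287 = 1.32293
AR% = (RR − 1)/RR × 100 = (1.32293 − 1)/1.32293 × 100 = 24.4104%

24.4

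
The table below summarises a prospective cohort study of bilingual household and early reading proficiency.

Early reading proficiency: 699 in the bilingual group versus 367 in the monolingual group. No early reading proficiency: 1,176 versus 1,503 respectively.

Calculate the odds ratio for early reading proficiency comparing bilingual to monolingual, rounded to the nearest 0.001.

From the description: a = 699, b = 1176, c = 367, d = 1503.
OR = (a·d)/(b·c) = (699 × 1503) / (1176 × 367) = 1050597 / 431592 = 2.43424
The odds of early reading proficiency are about 2.43 times as high in the bilingual group.

2.434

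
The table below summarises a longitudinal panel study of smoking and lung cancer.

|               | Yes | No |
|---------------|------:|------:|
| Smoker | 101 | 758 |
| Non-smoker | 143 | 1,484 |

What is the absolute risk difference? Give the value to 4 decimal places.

Cells: a = 101, b = 758, c = 143, d = 1484.
Risk in exposed = 101/859 = 0.117579; risk in unexposed = 143/1627 = 0.087892.
Risk difference = 0.117579 − 0.087892 = 0.029687

0.0297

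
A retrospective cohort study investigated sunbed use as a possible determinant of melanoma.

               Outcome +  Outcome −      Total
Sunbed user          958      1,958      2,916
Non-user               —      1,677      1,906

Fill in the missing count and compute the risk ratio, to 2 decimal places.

The missing cell is in the unexposed row: 1906 − 1677 = 229.
So a = 958, b = 1958, c = 229, d = 1677.
RR = [a/(a+b)] / [c/(c+d)] = (958/2916) / (229/1906) = 0.32853/0.12015 = 2.73442

2.73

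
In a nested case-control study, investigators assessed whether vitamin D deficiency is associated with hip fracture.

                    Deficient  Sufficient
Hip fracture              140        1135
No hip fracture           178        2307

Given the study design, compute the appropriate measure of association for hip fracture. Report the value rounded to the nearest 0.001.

Reading the table with exposure as columns: a = 140 (Deficient, case), b = 178 (Deficient, non-case), c = 1135 (Sufficient, case), d = 2307.
This is a nested case-control study: participants were sampled on outcome status, so risks in the source population cannot be estimated directly — relative risk is not valid here. The odds ratio is the appropriate measure.
OR = (a·d)/(b·c) = (140 × 2307) / (178 × 1135) = 322980 / 202030 = 1.59867

1.599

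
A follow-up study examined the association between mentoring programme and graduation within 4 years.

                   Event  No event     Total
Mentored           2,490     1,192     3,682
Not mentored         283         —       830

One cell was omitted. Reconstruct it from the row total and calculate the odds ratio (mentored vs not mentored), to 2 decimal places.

The missing cell is in the unexposed row: 830 − 283 = 547.
So a = 2490, b = 1192, c = 283, d = 547.
OR = (a·d)/(b·c) = (2490 × 547) / (1192 × 283) = 1362030 / 337336 = 4.03761

4.04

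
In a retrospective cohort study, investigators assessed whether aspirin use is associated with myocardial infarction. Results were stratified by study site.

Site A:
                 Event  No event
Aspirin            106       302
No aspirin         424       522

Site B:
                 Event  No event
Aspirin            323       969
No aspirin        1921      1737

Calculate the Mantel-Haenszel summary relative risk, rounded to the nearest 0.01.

0.50

RR_MH = Σ(aᵢ·n₀ᵢ/nᵢ) / Σ(cᵢ·n₁ᵢ/nᵢ), with n₁ᵢ = aᵢ+bᵢ (exposed), n₀ᵢ = cᵢ+dᵢ (unexposed), nᵢ = n₁ᵢ+n₀ᵢ.
Stratum 1 (Site A): n₁ = 408, n₀ = 946, n = 1354; a·n₀/n = 106·946/1354 = 74.0591; c·n₁/n = 424·408/1354 = 127.7637
Stratum 2 (Site B): n₁ = 1292, n₀ = 3658, n = 4950; a·n₀/n = 323·3658/4950 = 238.6937; c·n₁/n = 1921·1292/4950 = 501.4004
RR_MH = (74.0591 + 238.6937) / (127.7637 + 501.4004) = 312.7528 / 629.1641 = 0.49709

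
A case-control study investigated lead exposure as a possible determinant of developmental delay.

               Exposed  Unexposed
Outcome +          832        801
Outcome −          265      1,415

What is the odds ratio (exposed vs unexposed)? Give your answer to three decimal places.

Reading the table with exposure as columns: a = 832 (Exposed, case), b = 265 (Exposed, non-case), c = 801 (Unexposed, case), d = 1415.
OR = (a·d)/(b·c) = (832 × 1415) / (265 × 801) = 1177280 / 212265 = 5.54627
The odds of developmental delay are about 5.55 times as high in the exposed group.

5.546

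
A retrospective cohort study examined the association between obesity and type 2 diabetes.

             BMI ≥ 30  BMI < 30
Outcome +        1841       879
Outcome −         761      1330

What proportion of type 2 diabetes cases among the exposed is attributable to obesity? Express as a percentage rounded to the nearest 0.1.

Reading the table with exposure as columns: a = 1841 (BMI ≥ 30, case), b = 761 (BMI ≥ 30, non-case), c = 879 (BMI < 30, case), d = 1330.
Risk in exposed = 1841/2602 = 0.70753; risk in unexposed = 879/2209 = 0.39792.
RR = 0.70753/0.39792 = 1.77809
AR% = (RR − 1)/RR × 100 = (1.77809 − 1)/1.77809 × 100 = 43.7598%

43.8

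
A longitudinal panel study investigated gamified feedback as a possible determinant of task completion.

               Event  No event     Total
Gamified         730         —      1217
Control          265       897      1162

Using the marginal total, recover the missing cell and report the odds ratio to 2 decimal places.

The missing cell is in the exposed row: 1217 − 730 = 487.
So a = 730, b = 487, c = 265, d = 897.
OR = (a·d)/(b·c) = (730 × 897) / (487 × 265) = 654810 / 129055 = 5.07388

5.07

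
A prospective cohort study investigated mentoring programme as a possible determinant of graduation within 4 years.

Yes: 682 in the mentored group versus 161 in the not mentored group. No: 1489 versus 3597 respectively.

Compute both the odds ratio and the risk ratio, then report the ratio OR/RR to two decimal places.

From the description: a = 682, b = 1489, c = 161, d = 3597.
OR = (682·3597)/(1489·161) = 2453154/239729 = 10.23303
Risk in exposed = 682/2171 = 0.31414; risk in unexposed = 161/3758 = 0.04284; RR = 7.33256
OR/RR = 10.23303 / 7.33256 = 1.39556
The outcome is not rare, so the OR lies further from 1 than the RR.

1.40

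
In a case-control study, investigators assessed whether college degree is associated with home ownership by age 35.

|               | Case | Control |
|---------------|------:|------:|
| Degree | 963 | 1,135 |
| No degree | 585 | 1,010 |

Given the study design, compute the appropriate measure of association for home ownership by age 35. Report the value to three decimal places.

Cells: a = 963, b = 1135, c = 585, d = 1010.
This is a case-control study: participants were sampled on outcome status, so risks in the source population cannot be estimated directly — relative risk is not valid here. The odds ratio is the appropriate measure.
OR = (a·d)/(b·c) = (963 × 1010) / (1135 × 585) = 972630 / 663975 = 1.46486

1.465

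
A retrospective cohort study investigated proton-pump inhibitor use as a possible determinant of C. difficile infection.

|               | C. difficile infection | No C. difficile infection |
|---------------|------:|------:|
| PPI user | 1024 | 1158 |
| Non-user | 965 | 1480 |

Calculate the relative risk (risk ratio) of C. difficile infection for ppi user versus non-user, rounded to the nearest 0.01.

Cells: a = 1024, b = 1158, c = 965, d = 1480.
Risk in exposed = 1024/2182 = 0.46929; risk in unexposed = 965/2445 = 0.39468.
RR = 0.46929 / 0.39468 = 1.18904
The risk among the exposed is 1.19 times that among the unexposed.

1.19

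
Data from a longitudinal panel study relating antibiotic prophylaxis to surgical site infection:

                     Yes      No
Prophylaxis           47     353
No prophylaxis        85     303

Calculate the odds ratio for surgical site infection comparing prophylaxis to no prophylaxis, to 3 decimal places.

0.475

Cells: a = 47, b = 353, c = 85, d = 303.
OR = (a·d)/(b·c) = (47 × 303) / (353 × 85) = 14241 / 30005 = 0.47462
Exposure is associated with lower odds of surgical site infection (OR = 0.47 < 1).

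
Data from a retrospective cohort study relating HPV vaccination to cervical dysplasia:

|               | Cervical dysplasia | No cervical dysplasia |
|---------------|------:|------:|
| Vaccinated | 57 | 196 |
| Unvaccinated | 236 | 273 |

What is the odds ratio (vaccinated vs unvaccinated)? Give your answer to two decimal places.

0.34

Cells: a = 57, b = 196, c = 236, d = 273.
OR = (a·d)/(b·c) = (57 × 273) / (196 × 236) = 15561 / 46256 = 0.33641
Exposure is associated with lower odds of cervical dysplasia (OR = 0.34 < 1).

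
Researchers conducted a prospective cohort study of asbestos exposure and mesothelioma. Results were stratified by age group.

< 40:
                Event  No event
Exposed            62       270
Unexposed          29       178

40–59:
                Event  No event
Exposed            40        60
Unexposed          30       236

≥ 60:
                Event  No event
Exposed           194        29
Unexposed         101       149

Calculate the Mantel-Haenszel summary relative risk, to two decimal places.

RR_MH = Σ(aᵢ·n₀ᵢ/nᵢ) / Σ(cᵢ·n₁ᵢ/nᵢ), with n₁ᵢ = aᵢ+bᵢ (exposed), n₀ᵢ = cᵢ+dᵢ (unexposed), nᵢ = n₁ᵢ+n₀ᵢ.
Stratum 1 (< 40): n₁ = 332, n₀ = 207, n = 539; a·n₀/n = 62·207/539 = 23.8108; c·n₁/n = 29·332/539 = 17.8627
Stratum 2 (40–59): n₁ = 100, n₀ = 266, n = 366; a·n₀/n = 40·266/366 = 29.0710; c·n₁/n = 30·100/366 = 8.1967
Stratum 3 (≥ 60): n₁ = 223, n₀ = 250, n = 473; a·n₀/n = 194·250/473 = 102.5370; c·n₁/n = 101·223/473 = 47.6173
RR_MH = (23.8108 + 29.0710 + 102.5370) / (17.8627 + 8.1967 + 47.6173) = 155.4188 / 73.6768 = 2.10947

2.11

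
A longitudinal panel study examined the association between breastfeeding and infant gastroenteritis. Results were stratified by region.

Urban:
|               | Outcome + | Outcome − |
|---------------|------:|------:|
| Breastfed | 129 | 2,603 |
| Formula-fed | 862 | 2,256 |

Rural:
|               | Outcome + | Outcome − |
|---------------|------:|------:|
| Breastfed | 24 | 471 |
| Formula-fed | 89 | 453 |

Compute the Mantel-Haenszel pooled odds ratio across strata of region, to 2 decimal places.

0.14

OR_MH = Σ(aᵢdᵢ/nᵢ) / Σ(bᵢcᵢ/nᵢ), where nᵢ is the stratum total.
Stratum 1 (Urban): n = 5850; a·d/n = 129·2256/5850 = 49.7477; b·c/n = 2603·862/5850 = 383.5532
Stratum 2 (Rural): n = 1037; a·d/n = 24·453/1037 = 10.4841; b·c/n = 471·89/1037 = 40.4233
OR_MH = (49.7477 + 10.4841) / (383.5532 + 40.4233) = 60.2318 / 423.9765 = 0.14206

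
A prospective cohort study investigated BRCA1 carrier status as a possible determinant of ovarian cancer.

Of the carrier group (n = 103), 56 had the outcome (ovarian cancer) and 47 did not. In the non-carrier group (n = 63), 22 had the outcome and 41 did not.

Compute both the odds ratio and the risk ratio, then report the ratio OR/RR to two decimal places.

1.43

From the description: a = 56, b = 47, c = 22, d = 41.
OR = (56·41)/(47·22) = 2296/1034 = 2.22050
Risk in exposed = 56/103 = 0.54369; risk in unexposed = 22/63 = 0.34921; RR = 1.55693
OR/RR = 2.22050 / 1.55693 = 1.42621
The outcome is not rare, so the OR lies further from 1 than the RR.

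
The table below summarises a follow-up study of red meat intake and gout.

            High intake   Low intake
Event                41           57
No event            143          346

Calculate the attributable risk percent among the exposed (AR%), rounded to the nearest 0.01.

Reading the table with exposure as columns: a = 41 (High intake, case), b = 143 (High intake, non-case), c = 57 (Low intake, case), d = 346.
Risk in exposed = 41/184 = 0.22283; risk in unexposed = 57/403 = 0.14144.
RR = 0.22283/0.14144 = 1.57542
AR% = (RR − 1)/RR × 100 = (1.57542 − 1)/1.57542 × 100 = 36.5248%

36.52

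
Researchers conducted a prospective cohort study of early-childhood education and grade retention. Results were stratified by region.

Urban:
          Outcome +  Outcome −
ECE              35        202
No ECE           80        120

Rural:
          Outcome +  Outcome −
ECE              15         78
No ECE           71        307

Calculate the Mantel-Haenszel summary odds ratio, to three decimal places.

OR_MH = Σ(aᵢdᵢ/nᵢ) / Σ(bᵢcᵢ/nᵢ), where nᵢ is the stratum total.
Stratum 1 (Urban): n = 437; a·d/n = 35·120/437 = 9.6110; b·c/n = 202·80/437 = 36.9794
Stratum 2 (Rural): n = 471; a·d/n = 15·307/471 = 9.7771; b·c/n = 78·71/471 = 11.7580
OR_MH = (9.6110 + 9.7771) / (36.9794 + 11.7580) = 19.3881 / 48.7374 = 0.39781

0.398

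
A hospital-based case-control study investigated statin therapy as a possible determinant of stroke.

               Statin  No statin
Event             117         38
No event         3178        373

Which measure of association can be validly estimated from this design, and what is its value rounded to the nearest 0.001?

0.361

Reading the table with exposure as columns: a = 117 (Statin, case), b = 3178 (Statin, non-case), c = 38 (No statin, case), d = 373.
This is a hospital-based case-control study: participants were sampled on outcome status, so risks in the source population cannot be estimated directly — relative risk is not valid here. The odds ratio is the appropriate measure.
OR = (a·d)/(b·c) = (117 × 373) / (3178 × 38) = 43641 / 120764 = 0.36137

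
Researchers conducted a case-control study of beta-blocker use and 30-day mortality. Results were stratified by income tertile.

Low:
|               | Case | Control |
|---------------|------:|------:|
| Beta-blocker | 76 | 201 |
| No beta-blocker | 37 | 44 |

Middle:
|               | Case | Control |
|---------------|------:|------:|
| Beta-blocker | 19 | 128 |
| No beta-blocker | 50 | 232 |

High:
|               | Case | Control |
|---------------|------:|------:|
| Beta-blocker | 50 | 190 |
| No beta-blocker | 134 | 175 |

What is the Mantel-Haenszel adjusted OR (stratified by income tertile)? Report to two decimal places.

0.43

OR_MH = Σ(aᵢdᵢ/nᵢ) / Σ(bᵢcᵢ/nᵢ), where nᵢ is the stratum total.
Stratum 1 (Low): n = 358; a·d/n = 76·44/358 = 9.3408; b·c/n = 201·37/358 = 20.7737
Stratum 2 (Middle): n = 429; a·d/n = 19·232/429 = 10.2751; b·c/n = 128·50/429 = 14.9184
Stratum 3 (High): n = 549; a·d/n = 50·175/549 = 15.9381; b·c/n = 190·134/549 = 46.3752
OR_MH = (9.3408 + 10.2751 + 15.9381) / (20.7737 + 14.9184 + 46.3752) = 35.5539 / 82.0674 = 0.43323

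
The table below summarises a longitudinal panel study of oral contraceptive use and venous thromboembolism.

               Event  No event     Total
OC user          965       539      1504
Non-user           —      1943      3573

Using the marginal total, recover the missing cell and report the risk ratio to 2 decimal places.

1.41

The missing cell is in the unexposed row: 3573 − 1943 = 1630.
So a = 965, b = 539, c = 1630, d = 1943.
RR = [a/(a+b)] / [c/(c+d)] = (965/1504) / (1630/3573) = 0.64162/0.45620 = 1.40645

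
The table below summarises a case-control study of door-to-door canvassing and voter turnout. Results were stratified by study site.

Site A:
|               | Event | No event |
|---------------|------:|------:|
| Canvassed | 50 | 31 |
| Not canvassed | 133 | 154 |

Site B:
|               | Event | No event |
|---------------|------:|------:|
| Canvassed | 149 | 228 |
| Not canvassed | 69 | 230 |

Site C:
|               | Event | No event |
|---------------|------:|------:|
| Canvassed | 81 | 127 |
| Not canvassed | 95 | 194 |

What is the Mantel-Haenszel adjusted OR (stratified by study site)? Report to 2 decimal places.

1.76

OR_MH = Σ(aᵢdᵢ/nᵢ) / Σ(bᵢcᵢ/nᵢ), where nᵢ is the stratum total.
Stratum 1 (Site A): n = 368; a·d/n = 50·154/368 = 20.9239; b·c/n = 31·133/368 = 11.2038
Stratum 2 (Site B): n = 676; a·d/n = 149·230/676 = 50.6953; b·c/n = 228·69/676 = 23.2722
Stratum 3 (Site C): n = 497; a·d/n = 81·194/497 = 31.6177; b·c/n = 127·95/497 = 24.2757
OR_MH = (20.9239 + 50.6953 + 31.6177) / (11.2038 + 23.2722 + 24.2757) = 103.2369 / 58.7516 = 1.75717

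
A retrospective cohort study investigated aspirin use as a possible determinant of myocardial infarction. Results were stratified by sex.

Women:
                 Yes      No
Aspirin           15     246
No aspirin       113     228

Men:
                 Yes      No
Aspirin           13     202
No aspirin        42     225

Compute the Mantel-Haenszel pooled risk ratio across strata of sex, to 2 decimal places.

RR_MH = Σ(aᵢ·n₀ᵢ/nᵢ) / Σ(cᵢ·n₁ᵢ/nᵢ), with n₁ᵢ = aᵢ+bᵢ (exposed), n₀ᵢ = cᵢ+dᵢ (unexposed), nᵢ = n₁ᵢ+n₀ᵢ.
Stratum 1 (Women): n₁ = 261, n₀ = 341, n = 602; a·n₀/n = 15·341/602 = 8.4967; c·n₁/n = 113·261/602 = 48.9917
Stratum 2 (Men): n₁ = 215, n₀ = 267, n = 482; a·n₀/n = 13·267/482 = 7.2012; c·n₁/n = 42·215/482 = 18.7344
RR_MH = (8.4967 + 7.2012) / (48.9917 + 18.7344) = 15.6979 / 67.7261 = 0.23179

0.23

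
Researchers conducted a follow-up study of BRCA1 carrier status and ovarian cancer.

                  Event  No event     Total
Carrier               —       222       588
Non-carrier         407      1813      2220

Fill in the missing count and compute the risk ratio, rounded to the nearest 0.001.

3.395

The missing cell is in the exposed row: 588 − 222 = 366.
So a = 366, b = 222, c = 407, d = 1813.
RR = [a/(a+b)] / [c/(c+d)] = (366/588) / (407/2220) = 0.62245/0.18333 = 3.39518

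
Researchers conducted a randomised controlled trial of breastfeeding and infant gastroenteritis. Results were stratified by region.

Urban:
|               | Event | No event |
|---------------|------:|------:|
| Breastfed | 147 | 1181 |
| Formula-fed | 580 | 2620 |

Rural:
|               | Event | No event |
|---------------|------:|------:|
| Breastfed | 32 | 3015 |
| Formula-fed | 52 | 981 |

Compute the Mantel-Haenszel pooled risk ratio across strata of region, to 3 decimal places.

0.536

RR_MH = Σ(aᵢ·n₀ᵢ/nᵢ) / Σ(cᵢ·n₁ᵢ/nᵢ), with n₁ᵢ = aᵢ+bᵢ (exposed), n₀ᵢ = cᵢ+dᵢ (unexposed), nᵢ = n₁ᵢ+n₀ᵢ.
Stratum 1 (Urban): n₁ = 1328, n₀ = 3200, n = 4528; a·n₀/n = 147·3200/4528 = 103.8869; c·n₁/n = 580·1328/4528 = 170.1060
Stratum 2 (Rural): n₁ = 3047, n₀ = 1033, n = 4080; a·n₀/n = 32·1033/4080 = 8.1020; c·n₁/n = 52·3047/4080 = 38.8343
RR_MH = (103.8869 + 8.1020) / (170.1060 + 38.8343) = 111.9889 / 208.9403 = 0.53599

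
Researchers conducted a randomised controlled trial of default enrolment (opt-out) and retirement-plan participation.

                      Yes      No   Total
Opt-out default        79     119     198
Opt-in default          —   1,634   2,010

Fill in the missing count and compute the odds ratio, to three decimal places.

2.885

The missing cell is in the unexposed row: 2010 − 1634 = 376.
So a = 79, b = 119, c = 376, d = 1634.
OR = (a·d)/(b·c) = (79 × 1634) / (119 × 376) = 129086 / 44744 = 2.88499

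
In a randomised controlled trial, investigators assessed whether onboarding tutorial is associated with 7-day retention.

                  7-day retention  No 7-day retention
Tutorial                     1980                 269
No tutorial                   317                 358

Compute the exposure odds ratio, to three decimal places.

Cells: a = 1980, b = 269, c = 317, d = 358.
OR = (a·d)/(b·c) = (1980 × 358) / (269 × 317) = 708840 / 85273 = 8.31260
The odds of 7-day retention are about 8.31 times as high in the tutorial group.

8.313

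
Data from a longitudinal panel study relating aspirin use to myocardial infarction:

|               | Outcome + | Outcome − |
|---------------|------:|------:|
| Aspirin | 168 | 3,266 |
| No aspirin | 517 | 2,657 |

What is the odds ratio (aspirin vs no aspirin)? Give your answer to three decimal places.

0.264

Cells: a = 168, b = 3266, c = 517, d = 2657.
OR = (a·d)/(b·c) = (168 × 2657) / (3266 × 517) = 446376 / 1688522 = 0.26436
Exposure is associated with lower odds of myocardial infarction (OR = 0.26 < 1).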